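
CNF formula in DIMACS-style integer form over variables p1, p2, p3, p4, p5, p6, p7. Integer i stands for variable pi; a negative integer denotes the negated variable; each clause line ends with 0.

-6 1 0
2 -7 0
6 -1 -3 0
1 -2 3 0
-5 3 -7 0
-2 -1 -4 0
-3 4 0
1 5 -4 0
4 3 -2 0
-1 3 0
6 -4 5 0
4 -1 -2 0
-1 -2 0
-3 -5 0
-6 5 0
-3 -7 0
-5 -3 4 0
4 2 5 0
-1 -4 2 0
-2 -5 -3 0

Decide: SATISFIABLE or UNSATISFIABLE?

SATISFIABLE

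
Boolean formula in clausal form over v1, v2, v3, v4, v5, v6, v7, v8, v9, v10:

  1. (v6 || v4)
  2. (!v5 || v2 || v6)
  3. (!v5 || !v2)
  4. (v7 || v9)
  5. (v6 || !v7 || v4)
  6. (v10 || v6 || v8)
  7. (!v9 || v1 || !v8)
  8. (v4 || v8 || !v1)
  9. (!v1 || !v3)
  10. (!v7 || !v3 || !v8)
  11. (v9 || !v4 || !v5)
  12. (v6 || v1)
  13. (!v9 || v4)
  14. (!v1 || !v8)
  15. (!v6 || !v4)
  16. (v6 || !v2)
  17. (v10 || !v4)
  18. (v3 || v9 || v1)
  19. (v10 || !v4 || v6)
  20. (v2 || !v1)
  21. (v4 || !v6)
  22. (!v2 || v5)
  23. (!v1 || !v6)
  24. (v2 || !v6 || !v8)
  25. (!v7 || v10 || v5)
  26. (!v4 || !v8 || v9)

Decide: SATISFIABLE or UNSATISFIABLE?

UNSATISFIABLE

v6 = True:
  propagation gives v4=False; an empty clause results — contradiction.
v6 = False:
  propagation gives v4=True, v1=True, v3=False, v8=False; an empty clause results — contradiction.
Every branch closes, so no satisfying assignment exists.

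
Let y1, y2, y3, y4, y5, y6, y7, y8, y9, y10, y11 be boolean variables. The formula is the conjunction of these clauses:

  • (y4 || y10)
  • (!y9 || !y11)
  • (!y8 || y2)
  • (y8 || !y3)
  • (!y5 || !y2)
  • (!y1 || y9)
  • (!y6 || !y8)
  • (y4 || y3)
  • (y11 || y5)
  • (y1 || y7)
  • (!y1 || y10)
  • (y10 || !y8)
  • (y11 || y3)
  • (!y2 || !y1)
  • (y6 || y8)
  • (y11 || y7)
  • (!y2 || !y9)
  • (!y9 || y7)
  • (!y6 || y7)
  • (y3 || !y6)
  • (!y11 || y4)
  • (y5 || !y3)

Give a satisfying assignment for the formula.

y1=F, y2=T, y3=F, y4=T, y5=F, y6=F, y7=T, y8=T, y9=F, y10=T, y11=T

y4 occurs only positively in the remaining clauses — set y4 = True.
Pure literal: y7 appears only positively; assign y7 = True.
Branch on y1: take y1 = False.
For the remaining variables, y2 = True, y3 = False, y5 = False, y6 = False, y8 = True, y9 = False, y10 = True, y11 = True works.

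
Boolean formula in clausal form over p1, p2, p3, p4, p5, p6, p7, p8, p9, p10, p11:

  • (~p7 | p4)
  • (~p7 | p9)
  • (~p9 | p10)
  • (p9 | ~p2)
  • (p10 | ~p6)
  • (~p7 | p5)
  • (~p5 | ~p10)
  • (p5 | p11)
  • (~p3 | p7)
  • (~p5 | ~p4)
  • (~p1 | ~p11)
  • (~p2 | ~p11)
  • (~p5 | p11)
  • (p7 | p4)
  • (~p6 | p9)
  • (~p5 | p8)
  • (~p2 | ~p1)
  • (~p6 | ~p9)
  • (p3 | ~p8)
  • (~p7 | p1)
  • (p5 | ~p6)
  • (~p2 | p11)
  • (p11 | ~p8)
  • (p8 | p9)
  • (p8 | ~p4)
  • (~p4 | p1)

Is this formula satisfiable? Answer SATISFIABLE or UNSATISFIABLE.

p5 = True:
  propagation gives p10=False, p9=False, p7=False, p2=False; an empty clause results — contradiction.
p5 = False:
  propagation gives p7=False, p11=True, p3=False, p1=False; an empty clause results — contradiction.
Every branch closes, so no satisfying assignment exists.

UNSATISFIABLE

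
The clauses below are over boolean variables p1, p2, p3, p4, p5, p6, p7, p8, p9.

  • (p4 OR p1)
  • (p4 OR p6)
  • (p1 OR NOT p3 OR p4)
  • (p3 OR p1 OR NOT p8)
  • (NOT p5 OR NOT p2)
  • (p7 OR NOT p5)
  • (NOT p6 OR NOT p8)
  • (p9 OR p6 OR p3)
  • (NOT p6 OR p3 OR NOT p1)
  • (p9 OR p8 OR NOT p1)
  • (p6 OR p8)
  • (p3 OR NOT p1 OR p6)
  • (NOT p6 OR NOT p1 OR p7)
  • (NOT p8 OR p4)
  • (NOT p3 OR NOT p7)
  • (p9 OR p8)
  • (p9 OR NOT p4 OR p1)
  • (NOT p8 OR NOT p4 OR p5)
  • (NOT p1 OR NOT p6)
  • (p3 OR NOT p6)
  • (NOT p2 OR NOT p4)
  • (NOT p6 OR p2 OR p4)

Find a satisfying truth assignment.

p1 = F, p2 = F, p3 = T, p4 = T, p5 = F, p6 = T, p7 = F, p8 = F, p9 = T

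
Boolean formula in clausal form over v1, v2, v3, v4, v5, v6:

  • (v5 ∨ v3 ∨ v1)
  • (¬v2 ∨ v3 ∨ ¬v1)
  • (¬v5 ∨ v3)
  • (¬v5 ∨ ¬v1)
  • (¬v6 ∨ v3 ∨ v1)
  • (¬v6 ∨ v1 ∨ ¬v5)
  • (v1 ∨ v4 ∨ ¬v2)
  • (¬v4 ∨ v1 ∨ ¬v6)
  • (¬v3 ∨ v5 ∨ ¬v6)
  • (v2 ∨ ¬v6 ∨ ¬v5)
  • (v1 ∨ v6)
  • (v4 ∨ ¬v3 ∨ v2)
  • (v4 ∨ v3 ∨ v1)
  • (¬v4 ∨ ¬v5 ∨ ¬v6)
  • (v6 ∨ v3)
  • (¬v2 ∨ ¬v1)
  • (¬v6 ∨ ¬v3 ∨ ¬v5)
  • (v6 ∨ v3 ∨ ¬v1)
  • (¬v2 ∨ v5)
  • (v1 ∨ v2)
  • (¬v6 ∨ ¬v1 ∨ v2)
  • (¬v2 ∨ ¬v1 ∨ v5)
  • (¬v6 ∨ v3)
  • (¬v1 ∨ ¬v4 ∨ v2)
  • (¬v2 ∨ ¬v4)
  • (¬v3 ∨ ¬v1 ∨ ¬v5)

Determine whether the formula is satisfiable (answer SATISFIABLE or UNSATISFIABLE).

UNSATISFIABLE

v1 = True:
  propagation gives v5=False, v2=False, v6=False, v3=True; an empty clause results — contradiction.
v1 = False:
  propagation gives v6=True, v3=True, v5=False; an empty clause results — contradiction.
Every branch closes, so no satisfying assignment exists.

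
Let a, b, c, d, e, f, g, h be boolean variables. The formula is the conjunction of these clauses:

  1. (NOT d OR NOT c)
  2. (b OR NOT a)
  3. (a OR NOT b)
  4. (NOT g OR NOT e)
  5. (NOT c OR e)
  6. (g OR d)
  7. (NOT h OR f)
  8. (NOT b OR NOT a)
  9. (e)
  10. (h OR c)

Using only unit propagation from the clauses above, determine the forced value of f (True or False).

True

Unit clause (e) sets e = True.
In (NOT e OR NOT g), NOT e is now false; NOT g must hold, so g = False.
In (d OR g), g is now false; d must hold, so d = True.
(NOT c OR NOT d) with d = True leaves only NOT c, so c = False.
(h OR c) with c = False leaves only h, so h = True.
(f OR NOT h): since h = True, the clause reduces to (f). f = True.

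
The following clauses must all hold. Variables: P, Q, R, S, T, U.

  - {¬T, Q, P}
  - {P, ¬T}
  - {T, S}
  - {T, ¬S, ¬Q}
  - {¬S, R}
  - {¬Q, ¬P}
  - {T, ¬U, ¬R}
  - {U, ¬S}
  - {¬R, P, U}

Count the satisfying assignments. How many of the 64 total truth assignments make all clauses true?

5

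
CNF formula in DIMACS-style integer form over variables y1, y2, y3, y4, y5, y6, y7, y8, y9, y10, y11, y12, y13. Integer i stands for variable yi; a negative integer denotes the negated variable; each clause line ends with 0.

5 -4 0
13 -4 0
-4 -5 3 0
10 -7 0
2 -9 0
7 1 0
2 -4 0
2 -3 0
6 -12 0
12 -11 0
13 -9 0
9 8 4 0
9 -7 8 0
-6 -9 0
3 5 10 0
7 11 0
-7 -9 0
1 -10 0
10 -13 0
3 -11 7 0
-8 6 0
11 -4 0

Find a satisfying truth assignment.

Pure literal: y1 appears only positively; assign y1 = True.
Set y2 = False and propagate.
  then y9 is forced to False.
  then y4 is forced to False.
  then y3 is forced to False.
  then y8 is forced to True.
  then y6 is forced to True.
The remaining clauses are satisfied by y5 = True, y7 = True, y10 = True, y11 = True, y12 = True, y13 = False.
Every clause has at least one true literal under this assignment.

y1 = 1, y2 = 0, y3 = 0, y4 = 0, y5 = 1, y6 = 1, y7 = 1, y8 = 1, y9 = 0, y10 = 1, y11 = 1, y12 = 1, y13 = 0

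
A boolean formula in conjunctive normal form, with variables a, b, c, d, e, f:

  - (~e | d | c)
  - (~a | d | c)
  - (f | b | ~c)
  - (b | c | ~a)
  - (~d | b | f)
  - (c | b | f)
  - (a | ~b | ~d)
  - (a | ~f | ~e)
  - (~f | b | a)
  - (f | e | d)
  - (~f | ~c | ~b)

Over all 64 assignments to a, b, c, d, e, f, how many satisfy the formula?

13

Split on b, then f.
  b=T, f=T: remaining (a,c,d,e) ∈ {(F,F,F,F); (T,F,T,F); (T,F,T,T)} — 3.
  b=T, f=F: 6 of the 16 assignments to (a,c,d,e) work.
  b=F, f=T: remaining (a,c,d,e) ∈ {(T,T,F,F); (T,T,F,T); (T,T,T,F); (T,T,T,T)} — 4.
  b=F, f=F: a clause becomes empty — 0.
Total: 3 + 6 + 4 + 0 = 13.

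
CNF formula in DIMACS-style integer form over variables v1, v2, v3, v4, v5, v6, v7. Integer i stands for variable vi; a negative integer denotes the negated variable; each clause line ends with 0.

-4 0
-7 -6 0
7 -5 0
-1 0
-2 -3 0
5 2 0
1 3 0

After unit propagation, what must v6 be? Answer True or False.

False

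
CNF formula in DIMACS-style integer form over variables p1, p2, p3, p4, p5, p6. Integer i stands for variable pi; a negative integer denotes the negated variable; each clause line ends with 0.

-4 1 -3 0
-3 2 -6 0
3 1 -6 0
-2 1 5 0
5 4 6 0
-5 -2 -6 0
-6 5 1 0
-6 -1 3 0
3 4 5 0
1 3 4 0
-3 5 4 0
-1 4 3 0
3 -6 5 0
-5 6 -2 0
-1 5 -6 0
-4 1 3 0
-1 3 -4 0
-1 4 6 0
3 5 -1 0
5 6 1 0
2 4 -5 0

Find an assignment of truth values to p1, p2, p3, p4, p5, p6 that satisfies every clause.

p1 = T  p2 = F  p3 = T  p4 = T  p5 = F  p6 = F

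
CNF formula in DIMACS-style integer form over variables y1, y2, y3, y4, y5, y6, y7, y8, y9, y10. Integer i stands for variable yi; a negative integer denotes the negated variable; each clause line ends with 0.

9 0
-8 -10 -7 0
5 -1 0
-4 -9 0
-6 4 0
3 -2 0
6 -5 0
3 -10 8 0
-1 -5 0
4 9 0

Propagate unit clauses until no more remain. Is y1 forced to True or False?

False

Unit clause (y9) sets y9 = True.
In (~y4 | ~y9), ~y9 is now false; ~y4 must hold, so y4 = False.
In (y4 | ~y6), y4 is now false; ~y6 must hold, so y6 = False.
In (~y5 | y6), y6 is now false; ~y5 must hold, so y5 = False.
In (~y1 | y5), y5 is now false; ~y1 must hold, so y1 = False.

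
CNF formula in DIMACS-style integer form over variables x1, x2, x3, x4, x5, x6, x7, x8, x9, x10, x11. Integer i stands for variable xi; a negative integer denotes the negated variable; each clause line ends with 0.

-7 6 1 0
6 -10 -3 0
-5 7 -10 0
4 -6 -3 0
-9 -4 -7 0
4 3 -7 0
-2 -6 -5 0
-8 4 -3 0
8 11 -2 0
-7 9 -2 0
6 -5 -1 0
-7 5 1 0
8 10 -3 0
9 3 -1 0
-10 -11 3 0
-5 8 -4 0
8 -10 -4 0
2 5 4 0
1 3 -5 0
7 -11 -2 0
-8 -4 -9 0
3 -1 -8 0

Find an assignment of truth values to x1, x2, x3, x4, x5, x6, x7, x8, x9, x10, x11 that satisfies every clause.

x1 = F, x2 = F, x3 = F, x4 = T, x5 = F, x6 = T, x7 = F, x8 = T, x9 = F, x10 = F, x11 = T

Check each clause:
  1. (x1 \/ x6 \/ ~x7) — ~x7 is true.
  2. (~x3 \/ ~x10 \/ x6) — ~x3 is true.
  3. (~x10 \/ ~x5 \/ x7) — ~x5 is true.
  4. (~x3 \/ ~x6 \/ x4) — x4 is true.
  5. (~x7 \/ ~x9 \/ ~x4) — ~x7 is true.
  6. (x4 \/ ~x7 \/ x3) — ~x7 is true.
  7. (~x2 \/ ~x5 \/ ~x6) — ~x5 is true.
  8. (~x3 \/ x4 \/ ~x8) — x4 is true.
  9. (x11 \/ ~x2 \/ x8) — x8 is true.
  10. (x9 \/ ~x2 \/ ~x7) — ~x7 is true.
  11. (~x5 \/ ~x1 \/ x6) — ~x5 is true.
  12. (x5 \/ ~x7 \/ x1) — ~x7 is true.
  13. (~x3 \/ x8 \/ x10) — x8 is true.
  14. (x3 \/ x9 \/ ~x1) — ~x1 is true.
  15. (~x11 \/ x3 \/ ~x10) — ~x10 is true.
  16. (~x5 \/ ~x4 \/ x8) — x8 is true.
  17. (~x4 \/ x8 \/ ~x10) — x8 is true.
  18. (x4 \/ x2 \/ x5) — x4 is true.
  19. (x3 \/ x1 \/ ~x5) — ~x5 is true.
  20. (~x11 \/ x7 \/ ~x2) — ~x2 is true.
  21. (~x8 \/ ~x4 \/ ~x9) — ~x9 is true.
  22. (x3 \/ ~x8 \/ ~x1) — ~x1 is true.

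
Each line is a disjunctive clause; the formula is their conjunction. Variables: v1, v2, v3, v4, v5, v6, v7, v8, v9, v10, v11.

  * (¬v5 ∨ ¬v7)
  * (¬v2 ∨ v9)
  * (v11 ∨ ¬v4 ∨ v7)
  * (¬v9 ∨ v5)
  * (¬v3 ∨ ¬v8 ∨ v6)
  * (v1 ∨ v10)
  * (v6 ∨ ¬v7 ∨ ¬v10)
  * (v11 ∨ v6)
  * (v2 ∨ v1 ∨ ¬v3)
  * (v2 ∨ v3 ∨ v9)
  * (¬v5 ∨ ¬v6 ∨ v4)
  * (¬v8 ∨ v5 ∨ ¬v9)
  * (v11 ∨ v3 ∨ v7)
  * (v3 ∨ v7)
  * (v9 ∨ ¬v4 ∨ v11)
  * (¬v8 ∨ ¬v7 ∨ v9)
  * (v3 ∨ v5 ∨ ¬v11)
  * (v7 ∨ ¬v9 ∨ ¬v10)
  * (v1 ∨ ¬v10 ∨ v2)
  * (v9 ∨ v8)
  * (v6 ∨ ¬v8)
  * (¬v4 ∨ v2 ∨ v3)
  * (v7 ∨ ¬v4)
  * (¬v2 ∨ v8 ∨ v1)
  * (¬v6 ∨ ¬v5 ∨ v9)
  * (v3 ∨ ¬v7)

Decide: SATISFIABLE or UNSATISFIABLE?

SATISFIABLE

Pure literal: v1 appears only positively; assign v1 = True.
Set v2 = False and propagate.
Set v3 = True and propagate.
Set v4 = False and propagate.
The remaining clauses are satisfied by v5 = False, v6 = True, v7 = False, v8 = True, v9 = False, v10 = True, v11 = True.
So v1=1, v2=0, v3=1, v4=0, v5=0, v6=1, v7=0, v8=1, v9=0, v10=1, v11=1 is a satisfying assignment.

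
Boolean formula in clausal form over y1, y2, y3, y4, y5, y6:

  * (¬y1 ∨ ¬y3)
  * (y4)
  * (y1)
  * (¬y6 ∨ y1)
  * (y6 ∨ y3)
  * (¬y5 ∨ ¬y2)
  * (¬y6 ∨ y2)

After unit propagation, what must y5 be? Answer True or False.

(y4) stands alone — y4 = True.
Unit clause (y1) sets y1 = True.
In (¬y3 ∨ ¬y1), ¬y1 is now false; ¬y3 must hold, so y3 = False.
(y6 ∨ y3) with y3 = False leaves only y6, so y6 = True.
(y2 ∨ ¬y6) with y6 = True leaves only y2, so y2 = True.
(¬y2 ∨ ¬y5): since y2 = True, the clause reduces to (¬y5). y5 = False.

False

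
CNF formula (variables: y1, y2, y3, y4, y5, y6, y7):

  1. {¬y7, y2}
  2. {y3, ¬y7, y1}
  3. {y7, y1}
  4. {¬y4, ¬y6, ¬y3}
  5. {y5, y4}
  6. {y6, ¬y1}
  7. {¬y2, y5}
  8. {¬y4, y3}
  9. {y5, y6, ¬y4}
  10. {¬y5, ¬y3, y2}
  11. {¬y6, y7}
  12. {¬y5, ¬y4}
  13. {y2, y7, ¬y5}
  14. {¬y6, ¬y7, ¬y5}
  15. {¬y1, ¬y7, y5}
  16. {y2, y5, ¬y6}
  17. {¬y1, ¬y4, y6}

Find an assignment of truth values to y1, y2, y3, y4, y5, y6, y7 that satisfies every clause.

y1 = F  y2 = T  y3 = T  y4 = F  y5 = T  y6 = F  y7 = T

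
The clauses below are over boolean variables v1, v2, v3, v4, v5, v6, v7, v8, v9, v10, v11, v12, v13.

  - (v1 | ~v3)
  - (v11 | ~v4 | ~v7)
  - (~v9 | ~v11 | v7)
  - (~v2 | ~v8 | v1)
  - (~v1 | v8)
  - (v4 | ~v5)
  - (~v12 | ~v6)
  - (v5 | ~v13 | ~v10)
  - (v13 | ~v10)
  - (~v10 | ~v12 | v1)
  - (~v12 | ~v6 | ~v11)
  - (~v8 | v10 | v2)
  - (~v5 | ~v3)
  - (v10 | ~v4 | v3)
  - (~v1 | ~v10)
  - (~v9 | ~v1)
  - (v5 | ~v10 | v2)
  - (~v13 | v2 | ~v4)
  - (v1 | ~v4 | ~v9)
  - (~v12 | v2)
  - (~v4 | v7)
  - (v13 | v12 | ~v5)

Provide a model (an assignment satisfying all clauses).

v1=0, v2=1, v3=0, v4=0, v5=0, v6=0, v7=1, v8=0, v9=1, v10=0, v11=1, v12=0, v13=1

Pure literal: v6 appears only negated; assign v6 = False.
Try v1 = False.
  then v3 is forced to False.
Set v2 = True and propagate.
  then v8 is forced to False.
The remaining clauses are satisfied by v4 = False, v5 = False, v7 = True, v9 = True, v10 = False, v11 = True, v12 = False, v13 = True.
Check each clause:
  1. (v1 | ~v3) — ~v3 is true.
  2. (v11 | ~v4 | ~v7) — v11 is true.
  3. (v7 | ~v11 | ~v9) — v7 is true.
  4. (v1 | ~v2 | ~v8) — ~v8 is true.
  5. (~v1 | v8) — ~v1 is true.
  6. (v4 | ~v5) — ~v5 is true.
  7. (~v12 | ~v6) — ~v6 is true.
  8. (v5 | ~v13 | ~v10) — ~v10 is true.
  9. (v13 | ~v10) — v13 is true.
  10. (~v12 | v1 | ~v10) — ~v12 is true.
  11. (~v6 | ~v12 | ~v11) — ~v6 is true.
  12. (v2 | v10 | ~v8) — ~v8 is true.
  13. (~v5 | ~v3) — ~v5 is true.
  14. (v3 | ~v4 | v10) — ~v4 is true.
  15. (~v1 | ~v10) — ~v1 is true.
  16. (~v1 | ~v9) — ~v1 is true.
  17. (v2 | v5 | ~v10) — v2 is true.
  18. (~v13 | v2 | ~v4) — v2 is true.
  19. (v1 | ~v9 | ~v4) — ~v4 is true.
  20. (~v12 | v2) — v2 is true.
  21. (v7 | ~v4) — ~v4 is true.
  22. (v13 | ~v5 | v12) — ~v5 is true.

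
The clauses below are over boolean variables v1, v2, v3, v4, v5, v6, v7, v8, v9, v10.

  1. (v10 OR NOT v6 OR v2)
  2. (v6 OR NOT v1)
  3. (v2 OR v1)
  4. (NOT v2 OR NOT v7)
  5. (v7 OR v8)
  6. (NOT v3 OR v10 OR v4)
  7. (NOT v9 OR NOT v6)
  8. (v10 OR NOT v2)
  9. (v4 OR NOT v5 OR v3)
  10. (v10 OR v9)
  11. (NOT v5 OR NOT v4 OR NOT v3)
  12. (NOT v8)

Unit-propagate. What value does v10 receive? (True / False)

(NOT v8) is a unit clause: v8 = False.
From (v8 OR v7) and v8 = False: v7 = True.
(NOT v2 OR NOT v7) with v7 = True leaves only NOT v2, so v2 = False.
(v2 OR v1): since v2 = False, the clause reduces to (v1). v1 = True.
In (NOT v1 OR v6), NOT v1 is now false; v6 must hold, so v6 = True.
(NOT v6 OR v10 OR v2) with v6 = True, v2 = False leaves only v10, so v10 = True.

True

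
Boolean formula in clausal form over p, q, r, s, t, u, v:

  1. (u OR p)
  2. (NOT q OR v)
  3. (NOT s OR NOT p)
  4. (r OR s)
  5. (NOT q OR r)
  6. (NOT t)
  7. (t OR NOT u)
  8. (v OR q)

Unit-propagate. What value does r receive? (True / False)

True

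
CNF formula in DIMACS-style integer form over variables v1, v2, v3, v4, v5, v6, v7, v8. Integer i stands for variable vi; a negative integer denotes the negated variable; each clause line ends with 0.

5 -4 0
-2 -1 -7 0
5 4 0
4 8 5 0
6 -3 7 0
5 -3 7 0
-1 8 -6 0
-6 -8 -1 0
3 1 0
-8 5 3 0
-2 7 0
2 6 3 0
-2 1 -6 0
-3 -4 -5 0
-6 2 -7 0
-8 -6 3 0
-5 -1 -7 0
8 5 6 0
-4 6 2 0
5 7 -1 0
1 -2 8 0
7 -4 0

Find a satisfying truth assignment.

v1 = F, v2 = F, v3 = T, v4 = F, v5 = T, v6 = T, v7 = F, v8 = F

Check each clause:
  1. {¬v4, v5} — ¬v4 is true.
  2. {¬v7, ¬v1, ¬v2} — ¬v7 is true.
  3. {v5, v4} — v5 is true.
  4. {v5, v8, v4} — v5 is true.
  5. {v6, ¬v3, v7} — v6 is true.
  6. {v7, ¬v3, v5} — v5 is true.
  7. {¬v1, v8, ¬v6} — ¬v1 is true.
  8. {¬v1, ¬v6, ¬v8} — ¬v8 is true.
  9. {v1, v3} — v3 is true.
  10. {v3, v5, ¬v8} — ¬v8 is true.
  11. {v7, ¬v2} — ¬v2 is true.
  12. {v6, v2, v3} — v3 is true.
  13. {¬v6, v1, ¬v2} — ¬v2 is true.
  14. {¬v3, ¬v5, ¬v4} — ¬v4 is true.
  15. {v2, ¬v7, ¬v6} — ¬v7 is true.
  16. {v3, ¬v8, ¬v6} — ¬v8 is true.
  17. {¬v5, ¬v1, ¬v7} — ¬v7 is true.
  18. {v6, v5, v8} — v5 is true.
  19. {¬v4, v6, v2} — ¬v4 is true.
  20. {v5, v7, ¬v1} — v5 is true.
  21. {v8, v1, ¬v2} — ¬v2 is true.
  22. {¬v4, v7} — ¬v4 is true.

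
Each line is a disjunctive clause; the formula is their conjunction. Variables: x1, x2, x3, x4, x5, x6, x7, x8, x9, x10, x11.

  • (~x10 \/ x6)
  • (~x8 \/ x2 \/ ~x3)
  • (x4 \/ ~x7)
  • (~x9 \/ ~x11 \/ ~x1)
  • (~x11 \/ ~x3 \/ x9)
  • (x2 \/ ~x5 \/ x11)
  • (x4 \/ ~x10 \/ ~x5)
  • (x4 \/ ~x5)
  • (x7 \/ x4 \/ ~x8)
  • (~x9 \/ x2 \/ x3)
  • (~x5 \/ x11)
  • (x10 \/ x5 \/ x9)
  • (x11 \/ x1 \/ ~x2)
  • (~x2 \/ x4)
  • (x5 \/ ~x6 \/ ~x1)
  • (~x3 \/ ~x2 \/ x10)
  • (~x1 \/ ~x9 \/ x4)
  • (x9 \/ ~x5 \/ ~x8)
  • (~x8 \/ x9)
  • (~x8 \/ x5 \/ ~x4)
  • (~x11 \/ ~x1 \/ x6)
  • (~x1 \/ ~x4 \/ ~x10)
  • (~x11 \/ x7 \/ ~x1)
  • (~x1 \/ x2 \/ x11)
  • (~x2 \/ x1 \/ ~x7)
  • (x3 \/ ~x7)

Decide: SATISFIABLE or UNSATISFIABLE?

Pure literal: x8 appears only negated; assign x8 = False.
Branch on x1: take x1 = False.
Branch on x2: take x2 = False.
Try x3 = True.
For the remaining variables, x4 = True, x5 = False, x6 = True, x7 = True, x9 = True, x10 = False, x11 = False works.
Every clause has at least one true literal under this assignment.
So x1=0  x2=0  x3=1  x4=1  x5=0  x6=1  x7=1  x8=0  x9=1  x10=0  x11=0 is a satisfying assignment.

SATISFIABLE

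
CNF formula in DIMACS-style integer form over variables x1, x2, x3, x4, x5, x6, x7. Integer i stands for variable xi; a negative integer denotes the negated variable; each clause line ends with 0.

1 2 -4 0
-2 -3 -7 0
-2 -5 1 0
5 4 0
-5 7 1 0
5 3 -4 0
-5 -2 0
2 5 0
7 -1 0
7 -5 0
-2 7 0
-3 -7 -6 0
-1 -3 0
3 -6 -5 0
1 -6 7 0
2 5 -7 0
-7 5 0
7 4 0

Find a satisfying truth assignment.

x6 occurs only negated in the remaining clauses — set x6 = False.
Try x1 = True.
  then x7 is forced to True.
  then x3 is forced to False.
  then x5 is forced to True.
  then x2 is forced to False.
x4 is now unconstrained; take x4 = True.
Every clause has at least one true literal under this assignment.

x1 = True, x2 = False, x3 = False, x4 = True, x5 = True, x6 = False, x7 = True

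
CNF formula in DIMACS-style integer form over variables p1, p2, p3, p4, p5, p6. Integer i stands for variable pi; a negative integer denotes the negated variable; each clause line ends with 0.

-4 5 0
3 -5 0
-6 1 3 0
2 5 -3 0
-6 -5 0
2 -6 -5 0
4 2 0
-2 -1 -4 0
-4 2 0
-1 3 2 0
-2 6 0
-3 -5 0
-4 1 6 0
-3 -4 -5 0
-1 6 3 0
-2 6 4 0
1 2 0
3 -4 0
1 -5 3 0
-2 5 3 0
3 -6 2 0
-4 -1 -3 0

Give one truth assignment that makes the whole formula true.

p1=False, p2=True, p3=True, p4=False, p5=False, p6=True

Check each clause:
  1. (NOT p4 OR p5) — NOT p4 is true.
  2. (NOT p5 OR p3) — p3 is true.
  3. (NOT p6 OR p3 OR p1) — p3 is true.
  4. (p5 OR p2 OR NOT p3) — p2 is true.
  5. (NOT p6 OR NOT p5) — NOT p5 is true.
  6. (p2 OR NOT p5 OR NOT p6) — p2 is true.
  7. (p4 OR p2) — p2 is true.
  8. (NOT p2 OR NOT p1 OR NOT p4) — NOT p4 is true.
  9. (NOT p4 OR p2) — p2 is true.
  10. (p3 OR p2 OR NOT p1) — p2 is true.
  11. (NOT p2 OR p6) — p6 is true.
  12. (NOT p3 OR NOT p5) — NOT p5 is true.
  13. (p1 OR NOT p4 OR p6) — NOT p4 is true.
  14. (NOT p4 OR NOT p5 OR NOT p3) — NOT p5 is true.
  15. (p3 OR NOT p1 OR p6) — p3 is true.
  16. (NOT p2 OR p4 OR p6) — p6 is true.
  17. (p2 OR p1) — p2 is true.
  18. (NOT p4 OR p3) — p3 is true.
  19. (p3 OR NOT p5 OR p1) — p3 is true.
  20. (p3 OR p5 OR NOT p2) — p3 is true.
  21. (p3 OR NOT p6 OR p2) — p3 is true.
  22. (NOT p4 OR NOT p1 OR NOT p3) — NOT p4 is true.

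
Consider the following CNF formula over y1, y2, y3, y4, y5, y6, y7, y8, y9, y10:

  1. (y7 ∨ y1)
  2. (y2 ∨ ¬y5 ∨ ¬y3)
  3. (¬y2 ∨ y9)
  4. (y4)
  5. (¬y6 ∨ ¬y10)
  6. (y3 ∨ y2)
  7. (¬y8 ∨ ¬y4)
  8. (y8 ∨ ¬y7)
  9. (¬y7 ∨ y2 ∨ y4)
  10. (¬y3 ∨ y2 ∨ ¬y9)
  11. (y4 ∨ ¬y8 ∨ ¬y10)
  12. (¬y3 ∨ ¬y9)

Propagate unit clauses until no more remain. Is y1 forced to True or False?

True

(y4) is a unit clause: y4 = True.
In (¬y8 ∨ ¬y4), ¬y4 is now false; ¬y8 must hold, so y8 = False.
(y8 ∨ ¬y7): since y8 = False, the clause reduces to (¬y7). y7 = False.
In (y7 ∨ y1), y7 is now false; y1 must hold, so y1 = True.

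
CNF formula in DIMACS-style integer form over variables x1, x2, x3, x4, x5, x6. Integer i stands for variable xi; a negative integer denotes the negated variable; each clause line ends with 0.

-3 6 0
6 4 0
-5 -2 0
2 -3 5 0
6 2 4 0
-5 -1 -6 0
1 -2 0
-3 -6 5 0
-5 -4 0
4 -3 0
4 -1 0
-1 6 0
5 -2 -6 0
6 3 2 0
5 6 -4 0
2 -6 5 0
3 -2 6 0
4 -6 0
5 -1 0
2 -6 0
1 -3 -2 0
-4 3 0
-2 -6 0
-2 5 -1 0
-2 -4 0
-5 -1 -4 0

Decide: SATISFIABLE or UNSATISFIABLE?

x6 = True:
  propagation gives x4=True, x5=False, x3=False; an empty clause results — contradiction.
x6 = False:
  propagation gives x3=False, x4=True; an empty clause results — contradiction.
Every branch closes, so no satisfying assignment exists.

UNSATISFIABLE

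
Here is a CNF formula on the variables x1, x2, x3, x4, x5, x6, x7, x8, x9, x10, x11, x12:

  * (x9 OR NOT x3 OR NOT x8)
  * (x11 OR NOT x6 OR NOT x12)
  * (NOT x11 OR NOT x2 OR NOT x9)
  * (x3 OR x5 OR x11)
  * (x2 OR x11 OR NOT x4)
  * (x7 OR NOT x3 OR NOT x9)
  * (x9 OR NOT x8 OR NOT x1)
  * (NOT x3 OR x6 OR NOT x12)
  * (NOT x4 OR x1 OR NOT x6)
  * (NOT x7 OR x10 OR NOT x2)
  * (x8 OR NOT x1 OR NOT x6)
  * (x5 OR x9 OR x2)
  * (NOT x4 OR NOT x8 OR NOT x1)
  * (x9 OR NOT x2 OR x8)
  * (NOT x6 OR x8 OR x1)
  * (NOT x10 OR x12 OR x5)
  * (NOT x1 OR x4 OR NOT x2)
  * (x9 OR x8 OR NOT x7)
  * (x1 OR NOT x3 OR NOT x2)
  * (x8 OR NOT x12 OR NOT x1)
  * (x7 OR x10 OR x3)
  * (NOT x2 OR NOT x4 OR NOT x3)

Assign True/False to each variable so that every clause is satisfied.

x1=False, x2=False, x3=False, x4=False, x5=True, x6=False, x7=False, x8=True, x9=True, x10=True, x11=True, x12=True

Pure literal: x5 appears only positively; assign x5 = True.
Try x1 = False.
Branch on x2: take x2 = False.
Try x3 = False.
For the remaining variables, x4 = False, x6 = False, x7 = False, x8 = True, x9 = True, x10 = True, x11 = True, x12 = True works.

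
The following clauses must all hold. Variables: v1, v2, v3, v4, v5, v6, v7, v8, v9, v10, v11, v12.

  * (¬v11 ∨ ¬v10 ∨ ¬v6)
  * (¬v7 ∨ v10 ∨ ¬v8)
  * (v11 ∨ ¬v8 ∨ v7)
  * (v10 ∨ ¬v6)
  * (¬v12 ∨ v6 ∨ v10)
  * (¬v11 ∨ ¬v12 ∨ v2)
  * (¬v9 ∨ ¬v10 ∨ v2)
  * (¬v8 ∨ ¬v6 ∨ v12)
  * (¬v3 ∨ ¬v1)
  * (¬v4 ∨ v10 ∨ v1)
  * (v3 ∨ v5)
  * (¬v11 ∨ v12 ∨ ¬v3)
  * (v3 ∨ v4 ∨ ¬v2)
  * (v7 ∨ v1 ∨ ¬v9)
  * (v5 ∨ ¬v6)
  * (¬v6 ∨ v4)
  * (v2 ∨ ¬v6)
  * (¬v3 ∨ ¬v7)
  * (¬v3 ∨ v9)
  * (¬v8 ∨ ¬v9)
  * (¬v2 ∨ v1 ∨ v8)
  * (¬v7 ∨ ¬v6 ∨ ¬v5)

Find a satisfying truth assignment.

Try v1 = True.
  then v3 is forced to False.
  then v5 is forced to True.
Set v2 = True and propagate.
  then v4 is forced to True.
For the remaining variables, v6 = False, v7 = True, v8 = True, v9 = False, v10 = True, v11 = True, v12 = False works.
Every clause has at least one true literal under this assignment.

v1 = T  v2 = T  v3 = F  v4 = T  v5 = T  v6 = F  v7 = T  v8 = T  v9 = F  v10 = T  v11 = T  v12 = F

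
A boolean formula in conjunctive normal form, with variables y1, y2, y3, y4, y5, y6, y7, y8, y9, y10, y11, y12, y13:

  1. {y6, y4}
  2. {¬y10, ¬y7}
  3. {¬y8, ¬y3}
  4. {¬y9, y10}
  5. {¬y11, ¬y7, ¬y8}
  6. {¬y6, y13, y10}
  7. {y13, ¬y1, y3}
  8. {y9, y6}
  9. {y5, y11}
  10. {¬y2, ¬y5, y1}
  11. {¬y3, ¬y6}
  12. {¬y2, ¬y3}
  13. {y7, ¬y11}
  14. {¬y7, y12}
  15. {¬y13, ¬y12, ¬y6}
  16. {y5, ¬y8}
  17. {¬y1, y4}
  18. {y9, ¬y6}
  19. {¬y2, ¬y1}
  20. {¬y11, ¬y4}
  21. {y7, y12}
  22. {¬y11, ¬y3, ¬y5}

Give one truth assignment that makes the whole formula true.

y1=True, y2=False, y3=False, y4=True, y5=True, y6=False, y7=False, y8=True, y9=True, y10=True, y11=False, y12=True, y13=True

Pure literal: y2 appears only negated; assign y2 = False.
Try y1 = True.
  then y4 is forced to True.
  then y11 is forced to False.
  then y5 is forced to True.
The remaining clauses are satisfied by y3 = False, y6 = False, y7 = False, y8 = True, y9 = True, y10 = True, y12 = True, y13 = True.
Every clause has at least one true literal under this assignment.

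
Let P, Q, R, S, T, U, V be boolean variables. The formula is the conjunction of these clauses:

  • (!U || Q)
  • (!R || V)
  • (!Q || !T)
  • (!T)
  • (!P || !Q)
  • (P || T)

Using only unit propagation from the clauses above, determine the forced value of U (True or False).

(!T) stands alone — T = False.
In (P || T), T is now false; P must hold, so P = True.
(!P || !Q) with P = True leaves only !Q, so Q = False.
In (!U || Q), Q is now false; !U must hold, so U = False.

False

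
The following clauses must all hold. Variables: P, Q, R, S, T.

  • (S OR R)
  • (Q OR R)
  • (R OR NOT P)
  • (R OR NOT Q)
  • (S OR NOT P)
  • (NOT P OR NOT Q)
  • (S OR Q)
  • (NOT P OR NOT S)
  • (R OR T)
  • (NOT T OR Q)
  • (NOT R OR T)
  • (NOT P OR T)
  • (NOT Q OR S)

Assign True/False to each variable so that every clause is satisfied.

P=0  Q=1  R=1  S=1  T=1

P occurs only negated in the remaining clauses — set P = False.
Try Q = True.
  then R is forced to True.
  then T is forced to True.
  then S is forced to True.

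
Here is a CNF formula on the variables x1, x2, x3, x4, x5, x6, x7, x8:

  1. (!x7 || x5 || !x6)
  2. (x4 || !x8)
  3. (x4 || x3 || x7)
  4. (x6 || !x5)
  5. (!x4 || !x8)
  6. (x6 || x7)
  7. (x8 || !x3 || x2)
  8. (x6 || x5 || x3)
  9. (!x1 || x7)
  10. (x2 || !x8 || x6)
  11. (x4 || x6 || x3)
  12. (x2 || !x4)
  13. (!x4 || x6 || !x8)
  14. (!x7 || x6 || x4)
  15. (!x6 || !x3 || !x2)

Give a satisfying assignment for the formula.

x1 = False, x2 = True, x3 = False, x4 = False, x5 = True, x6 = True, x7 = True, x8 = False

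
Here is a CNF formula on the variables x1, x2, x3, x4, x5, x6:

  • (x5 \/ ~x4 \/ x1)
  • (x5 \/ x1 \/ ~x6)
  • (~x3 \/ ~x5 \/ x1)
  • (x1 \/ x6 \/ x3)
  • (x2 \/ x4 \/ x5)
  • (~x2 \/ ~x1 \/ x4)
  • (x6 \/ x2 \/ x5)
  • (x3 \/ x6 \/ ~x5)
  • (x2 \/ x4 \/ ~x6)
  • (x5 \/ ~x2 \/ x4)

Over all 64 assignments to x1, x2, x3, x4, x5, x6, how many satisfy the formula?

16

Case analysis on x5 and x1:
  x5=1, x1=1: 7 of the 16 assignments to (x2,x3,x4,x6) work.
  x5=1, x1=0: remaining (x2,x3,x4,x6) ∈ {(0,0,1,1); (1,0,0,1); (1,0,1,1)} — 3.
  x5=0, x1=1: x3 free; 3 ways for (x2,x4,x6) × 2^1 = 6.
  x5=0, x1=0: a clause becomes empty — 0.
Total: 7 + 3 + 6 + 0 = 16.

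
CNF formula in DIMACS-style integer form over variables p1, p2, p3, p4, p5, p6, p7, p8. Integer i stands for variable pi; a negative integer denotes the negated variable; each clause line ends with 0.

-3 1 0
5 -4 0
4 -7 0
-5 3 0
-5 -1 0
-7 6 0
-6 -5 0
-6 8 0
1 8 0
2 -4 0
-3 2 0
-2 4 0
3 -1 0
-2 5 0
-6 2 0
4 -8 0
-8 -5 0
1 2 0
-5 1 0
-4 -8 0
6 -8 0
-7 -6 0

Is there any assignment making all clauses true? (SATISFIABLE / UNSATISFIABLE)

UNSATISFIABLE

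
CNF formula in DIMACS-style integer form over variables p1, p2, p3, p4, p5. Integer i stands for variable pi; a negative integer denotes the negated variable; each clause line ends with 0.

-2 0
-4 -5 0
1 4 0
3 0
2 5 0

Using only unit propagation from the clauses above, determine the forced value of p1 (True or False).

True

(~p2) is a unit clause: p2 = False.
(p3) is a unit clause: p3 = True.
(p2 | p5): since p2 = False, the clause reduces to (p5). p5 = True.
(~p4 | ~p5) with p5 = True leaves only ~p4, so p4 = False.
(p4 | p1): since p4 = False, the clause reduces to (p1). p1 = True.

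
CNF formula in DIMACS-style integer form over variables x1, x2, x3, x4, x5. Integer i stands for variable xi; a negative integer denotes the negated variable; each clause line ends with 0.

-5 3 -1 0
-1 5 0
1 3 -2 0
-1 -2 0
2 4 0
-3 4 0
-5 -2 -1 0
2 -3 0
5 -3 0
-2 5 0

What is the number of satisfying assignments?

3

Satisfying assignments:
  x1=0 x2=0 x3=0 x4=1 x5=0
  x1=0 x2=0 x3=0 x4=1 x5=1
  x1=0 x2=1 x3=1 x4=1 x5=1
That's 3 in total.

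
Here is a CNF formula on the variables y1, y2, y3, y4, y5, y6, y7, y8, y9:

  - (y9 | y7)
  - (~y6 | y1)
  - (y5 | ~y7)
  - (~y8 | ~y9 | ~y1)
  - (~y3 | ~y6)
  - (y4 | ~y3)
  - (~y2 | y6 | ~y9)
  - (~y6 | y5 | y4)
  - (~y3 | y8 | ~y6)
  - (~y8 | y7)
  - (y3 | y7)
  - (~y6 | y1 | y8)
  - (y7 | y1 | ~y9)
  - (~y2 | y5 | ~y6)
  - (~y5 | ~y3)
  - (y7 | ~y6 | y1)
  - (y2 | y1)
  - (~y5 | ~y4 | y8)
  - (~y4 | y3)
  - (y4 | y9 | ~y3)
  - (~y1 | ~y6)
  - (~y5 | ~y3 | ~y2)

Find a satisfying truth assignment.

y1=1, y2=0, y3=0, y4=0, y5=1, y6=0, y7=1, y8=1, y9=0

Check each clause:
  1. (y9 | y7) — y7 is true.
  2. (~y6 | y1) — y1 is true.
  3. (y5 | ~y7) — y5 is true.
  4. (~y1 | ~y9 | ~y8) — ~y9 is true.
  5. (~y3 | ~y6) — ~y6 is true.
  6. (~y3 | y4) — ~y3 is true.
  7. (y6 | ~y9 | ~y2) — ~y9 is true.
  8. (y5 | ~y6 | y4) — ~y6 is true.
  9. (~y3 | y8 | ~y6) — y8 is true.
  10. (y7 | ~y8) — y7 is true.
  11. (y3 | y7) — y7 is true.
  12. (y8 | ~y6 | y1) — y8 is true.
  13. (~y9 | y7 | y1) — y1 is true.
  14. (~y2 | y5 | ~y6) — ~y6 is true.
  15. (~y3 | ~y5) — ~y3 is true.
  16. (y1 | y7 | ~y6) — y1 is true.
  17. (y2 | y1) — y1 is true.
  18. (~y4 | y8 | ~y5) — y8 is true.
  19. (~y4 | y3) — ~y4 is true.
  20. (y4 | y9 | ~y3) — ~y3 is true.
  21. (~y6 | ~y1) — ~y6 is true.
  22. (~y2 | ~y5 | ~y3) — ~y3 is true.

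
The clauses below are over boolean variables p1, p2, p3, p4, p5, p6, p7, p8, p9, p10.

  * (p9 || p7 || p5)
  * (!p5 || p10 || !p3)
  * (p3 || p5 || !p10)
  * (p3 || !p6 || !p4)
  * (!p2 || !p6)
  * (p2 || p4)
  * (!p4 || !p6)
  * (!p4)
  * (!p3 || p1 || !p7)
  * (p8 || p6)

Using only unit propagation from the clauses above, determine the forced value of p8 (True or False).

True

(!p4) is a unit clause: p4 = False.
(p2 || p4): since p4 = False, the clause reduces to (p2). p2 = True.
From (!p6 || !p2) and p2 = True: p6 = False.
(p6 || p8) with p6 = False leaves only p8, so p8 = True.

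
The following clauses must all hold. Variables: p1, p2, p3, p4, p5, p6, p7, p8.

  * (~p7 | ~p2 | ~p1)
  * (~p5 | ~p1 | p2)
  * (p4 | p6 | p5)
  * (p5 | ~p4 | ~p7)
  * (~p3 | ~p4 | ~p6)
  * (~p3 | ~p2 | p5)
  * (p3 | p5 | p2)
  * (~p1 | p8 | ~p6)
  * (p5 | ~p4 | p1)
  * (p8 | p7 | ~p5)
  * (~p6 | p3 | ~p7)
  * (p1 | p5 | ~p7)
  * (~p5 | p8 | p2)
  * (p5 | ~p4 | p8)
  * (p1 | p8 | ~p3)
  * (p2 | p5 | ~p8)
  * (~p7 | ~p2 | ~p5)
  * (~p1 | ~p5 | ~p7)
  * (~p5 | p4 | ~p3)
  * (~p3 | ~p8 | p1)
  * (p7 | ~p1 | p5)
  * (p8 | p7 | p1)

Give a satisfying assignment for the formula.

p1=F, p2=T, p3=F, p4=F, p5=T, p6=T, p7=F, p8=T

Check each clause:
  1. (~p7 | ~p2 | ~p1) — ~p7 is true.
  2. (~p5 | p2 | ~p1) — p2 is true.
  3. (p4 | p6 | p5) — p5 is true.
  4. (~p4 | ~p7 | p5) — ~p7 is true.
  5. (~p4 | ~p6 | ~p3) — ~p4 is true.
  6. (~p2 | p5 | ~p3) — ~p3 is true.
  7. (p2 | p3 | p5) — p2 is true.
  8. (~p1 | ~p6 | p8) — p8 is true.
  9. (~p4 | p1 | p5) — ~p4 is true.
  10. (p7 | ~p5 | p8) — p8 is true.
  11. (~p7 | ~p6 | p3) — ~p7 is true.
  12. (p1 | p5 | ~p7) — p5 is true.
  13. (p8 | p2 | ~p5) — p8 is true.
  14. (~p4 | p5 | p8) — p8 is true.
  15. (p8 | p1 | ~p3) — p8 is true.
  16. (p2 | p5 | ~p8) — p2 is true.
  17. (~p2 | ~p7 | ~p5) — ~p7 is true.
  18. (~p5 | ~p1 | ~p7) — ~p7 is true.
  19. (p4 | ~p5 | ~p3) — ~p3 is true.
  20. (p1 | ~p3 | ~p8) — ~p3 is true.
  21. (~p1 | p7 | p5) — p5 is true.
  22. (p7 | p1 | p8) — p8 is true.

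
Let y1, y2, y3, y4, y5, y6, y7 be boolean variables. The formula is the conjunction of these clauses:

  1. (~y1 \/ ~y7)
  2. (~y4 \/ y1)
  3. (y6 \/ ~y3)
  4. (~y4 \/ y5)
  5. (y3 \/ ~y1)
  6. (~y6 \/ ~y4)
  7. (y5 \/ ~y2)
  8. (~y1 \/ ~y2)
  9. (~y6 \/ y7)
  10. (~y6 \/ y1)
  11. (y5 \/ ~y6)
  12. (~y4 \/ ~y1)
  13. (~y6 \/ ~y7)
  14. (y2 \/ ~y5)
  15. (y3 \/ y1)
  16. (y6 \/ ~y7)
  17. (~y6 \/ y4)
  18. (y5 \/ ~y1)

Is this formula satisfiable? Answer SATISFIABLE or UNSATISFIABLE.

y1 = True:
  propagation gives y7=False, y3=True, y6=True; an empty clause results — contradiction.
y1 = False:
  propagation gives y4=False, y6=False, y3=False; an empty clause results — contradiction.
Every branch closes, so no satisfying assignment exists.

UNSATISFIABLE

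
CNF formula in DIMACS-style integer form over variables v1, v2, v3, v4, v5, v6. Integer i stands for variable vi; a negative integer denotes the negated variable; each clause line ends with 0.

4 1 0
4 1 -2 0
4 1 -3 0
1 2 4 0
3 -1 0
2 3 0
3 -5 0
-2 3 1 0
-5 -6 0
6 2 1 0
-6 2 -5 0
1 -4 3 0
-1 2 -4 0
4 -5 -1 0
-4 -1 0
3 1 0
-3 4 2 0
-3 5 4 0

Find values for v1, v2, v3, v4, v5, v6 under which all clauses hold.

Set v1 = False and propagate.
  then v4 is forced to True.
  then v3 is forced to True.
The remaining clauses are satisfied by v2 = True, v5 = False, v6 = True.

v1=False, v2=True, v3=True, v4=True, v5=False, v6=True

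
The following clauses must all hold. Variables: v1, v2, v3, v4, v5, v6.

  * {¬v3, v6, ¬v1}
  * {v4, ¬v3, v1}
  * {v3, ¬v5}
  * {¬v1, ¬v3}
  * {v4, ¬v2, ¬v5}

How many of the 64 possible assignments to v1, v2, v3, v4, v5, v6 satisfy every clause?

Case analysis on v3 and v1:
  v3=1, v1=1: a clause becomes empty — 0.
  v3=1, v1=0: forces v4=1; v2, v5, v6 free → 2^3 = 8.
  v3=0, v1=1: forces v5=0; v2, v4, v6 free → 2^3 = 8.
  v3=0, v1=0: forces v5=0; v2, v4, v6 free → 2^3 = 8.
Total: 0 + 8 + 8 + 8 = 24.

24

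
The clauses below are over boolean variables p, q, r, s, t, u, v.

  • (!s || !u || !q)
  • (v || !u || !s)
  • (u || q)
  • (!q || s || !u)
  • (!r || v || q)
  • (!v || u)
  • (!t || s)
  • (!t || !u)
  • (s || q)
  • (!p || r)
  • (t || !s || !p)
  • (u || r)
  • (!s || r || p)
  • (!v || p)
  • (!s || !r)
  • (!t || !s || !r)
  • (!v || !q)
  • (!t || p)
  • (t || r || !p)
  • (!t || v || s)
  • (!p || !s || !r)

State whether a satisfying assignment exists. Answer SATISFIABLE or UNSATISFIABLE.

SATISFIABLE

Try p = False.
  then v is forced to False.
  then t is forced to False.
Set q = True and propagate.
For the remaining variables, r = True, s = False, u = False works.
So p=False, q=True, r=True, s=False, t=False, u=False, v=False is a satisfying assignment.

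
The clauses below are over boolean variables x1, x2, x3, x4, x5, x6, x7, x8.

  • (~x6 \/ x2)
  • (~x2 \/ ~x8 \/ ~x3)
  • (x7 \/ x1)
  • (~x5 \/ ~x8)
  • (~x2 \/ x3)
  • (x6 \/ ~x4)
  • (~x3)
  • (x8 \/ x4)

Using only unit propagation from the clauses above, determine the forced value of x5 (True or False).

(~x3) is a unit clause: x3 = False.
(x3 \/ ~x2): since x3 = False, the clause reduces to (~x2). x2 = False.
(~x6 \/ x2): since x2 = False, the clause reduces to (~x6). x6 = False.
(~x4 \/ x6): since x6 = False, the clause reduces to (~x4). x4 = False.
In (x4 \/ x8), x4 is now false; x8 must hold, so x8 = True.
From (~x5 \/ ~x8) and x8 = True: x5 = False.

False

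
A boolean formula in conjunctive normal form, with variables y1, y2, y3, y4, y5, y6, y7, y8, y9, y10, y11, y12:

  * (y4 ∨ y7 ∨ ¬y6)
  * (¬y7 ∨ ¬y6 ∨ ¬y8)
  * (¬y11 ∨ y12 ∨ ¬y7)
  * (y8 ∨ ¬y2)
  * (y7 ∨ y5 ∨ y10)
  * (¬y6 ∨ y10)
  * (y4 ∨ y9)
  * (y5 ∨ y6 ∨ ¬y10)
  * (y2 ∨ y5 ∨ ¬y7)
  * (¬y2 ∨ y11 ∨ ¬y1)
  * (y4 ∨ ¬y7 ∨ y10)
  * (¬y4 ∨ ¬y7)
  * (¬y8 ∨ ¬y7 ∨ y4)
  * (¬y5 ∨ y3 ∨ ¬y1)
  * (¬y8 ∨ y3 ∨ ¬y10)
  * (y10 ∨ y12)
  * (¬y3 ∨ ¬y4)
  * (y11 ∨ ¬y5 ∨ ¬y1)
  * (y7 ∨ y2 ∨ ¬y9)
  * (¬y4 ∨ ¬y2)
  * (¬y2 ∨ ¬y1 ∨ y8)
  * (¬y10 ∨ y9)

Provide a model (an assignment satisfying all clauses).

y1=False  y2=False  y3=False  y4=True  y5=True  y6=False  y7=False  y8=False  y9=False  y10=False  y11=False  y12=True

Check each clause:
  1. (y4 ∨ ¬y6 ∨ y7) — ¬y6 is true.
  2. (¬y7 ∨ ¬y6 ∨ ¬y8) — ¬y8 is true.
  3. (y12 ∨ ¬y11 ∨ ¬y7) — ¬y7 is true.
  4. (¬y2 ∨ y8) — ¬y2 is true.
  5. (y10 ∨ y5 ∨ y7) — y5 is true.
  6. (¬y6 ∨ y10) — ¬y6 is true.
  7. (y9 ∨ y4) — y4 is true.
  8. (y6 ∨ ¬y10 ∨ y5) — y5 is true.
  9. (y5 ∨ ¬y7 ∨ y2) — ¬y7 is true.
  10. (¬y1 ∨ y11 ∨ ¬y2) — ¬y2 is true.
  11. (¬y7 ∨ y10 ∨ y4) — ¬y7 is true.
  12. (¬y7 ∨ ¬y4) — ¬y7 is true.
  13. (¬y7 ∨ y4 ∨ ¬y8) — ¬y8 is true.
  14. (y3 ∨ ¬y1 ∨ ¬y5) — ¬y1 is true.
  15. (y3 ∨ ¬y10 ∨ ¬y8) — ¬y8 is true.
  16. (y10 ∨ y12) — y12 is true.
  17. (¬y4 ∨ ¬y3) — ¬y3 is true.
  18. (y11 ∨ ¬y5 ∨ ¬y1) — ¬y1 is true.
  19. (y2 ∨ ¬y9 ∨ y7) — ¬y9 is true.
  20. (¬y4 ∨ ¬y2) — ¬y2 is true.
  21. (¬y2 ∨ ¬y1 ∨ y8) — ¬y1 is true.
  22. (¬y10 ∨ y9) — ¬y10 is true.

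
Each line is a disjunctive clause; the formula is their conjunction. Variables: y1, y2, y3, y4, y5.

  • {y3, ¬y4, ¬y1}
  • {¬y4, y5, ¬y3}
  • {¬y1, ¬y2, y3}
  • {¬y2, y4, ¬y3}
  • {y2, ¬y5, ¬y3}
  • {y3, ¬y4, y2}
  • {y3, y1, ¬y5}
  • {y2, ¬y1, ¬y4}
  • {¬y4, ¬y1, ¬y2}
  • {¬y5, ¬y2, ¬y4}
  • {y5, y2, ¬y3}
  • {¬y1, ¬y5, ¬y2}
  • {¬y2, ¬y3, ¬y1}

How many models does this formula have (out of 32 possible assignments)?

Satisfying assignments:
  y1=0 y2=0 y3=0 y4=0 y5=0
  y1=0 y2=1 y3=0 y4=0 y5=0
  y1=0 y2=1 y3=0 y4=1 y5=0
  y1=1 y2=0 y3=0 y4=0 y5=0
  y1=1 y2=0 y3=0 y4=0 y5=1
That's 5 in total.

5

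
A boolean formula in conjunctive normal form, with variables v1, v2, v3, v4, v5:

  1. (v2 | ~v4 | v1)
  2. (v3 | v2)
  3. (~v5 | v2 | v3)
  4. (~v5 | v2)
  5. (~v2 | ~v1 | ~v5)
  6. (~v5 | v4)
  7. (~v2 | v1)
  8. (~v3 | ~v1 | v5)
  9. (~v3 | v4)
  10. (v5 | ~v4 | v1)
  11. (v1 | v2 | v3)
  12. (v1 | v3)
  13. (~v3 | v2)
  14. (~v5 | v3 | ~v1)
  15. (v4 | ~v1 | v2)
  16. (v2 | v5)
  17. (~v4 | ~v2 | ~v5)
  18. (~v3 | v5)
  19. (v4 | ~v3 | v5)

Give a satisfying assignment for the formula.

v1 = 1  v2 = 1  v3 = 0  v4 = 1  v5 = 0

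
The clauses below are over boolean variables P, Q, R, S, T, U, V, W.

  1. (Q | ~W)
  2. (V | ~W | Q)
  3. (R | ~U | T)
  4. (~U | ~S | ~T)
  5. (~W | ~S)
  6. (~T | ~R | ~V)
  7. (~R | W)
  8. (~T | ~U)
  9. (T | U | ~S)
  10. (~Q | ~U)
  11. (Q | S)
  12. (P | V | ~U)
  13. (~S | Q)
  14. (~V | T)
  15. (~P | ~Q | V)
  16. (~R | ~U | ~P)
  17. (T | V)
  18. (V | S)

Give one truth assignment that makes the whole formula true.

P = True, Q = True, R = False, S = False, T = True, U = False, V = True, W = False

Check each clause:
  1. (Q | ~W) — ~W is true.
  2. (~W | Q | V) — ~W is true.
  3. (~U | R | T) — ~U is true.
  4. (~U | ~T | ~S) — ~U is true.
  5. (~W | ~S) — ~W is true.
  6. (~V | ~R | ~T) — ~R is true.
  7. (W | ~R) — ~R is true.
  8. (~U | ~T) — ~U is true.
  9. (U | T | ~S) — ~S is true.
  10. (~Q | ~U) — ~U is true.
  11. (Q | S) — Q is true.
  12. (~U | V | P) — P is true.
  13. (~S | Q) — Q is true.
  14. (T | ~V) — T is true.
  15. (V | ~P | ~Q) — V is true.
  16. (~U | ~R | ~P) — ~U is true.
  17. (T | V) — T is true.
  18. (V | S) — V is true.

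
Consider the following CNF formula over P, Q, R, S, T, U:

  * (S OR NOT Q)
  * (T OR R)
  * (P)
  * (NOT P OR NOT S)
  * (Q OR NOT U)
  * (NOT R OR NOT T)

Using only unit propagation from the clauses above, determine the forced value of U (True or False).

False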